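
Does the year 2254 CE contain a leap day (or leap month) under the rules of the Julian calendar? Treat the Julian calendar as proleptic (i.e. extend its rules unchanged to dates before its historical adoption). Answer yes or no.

no

2254 mod 4 = 2, so it is a common year in the Julian calendar.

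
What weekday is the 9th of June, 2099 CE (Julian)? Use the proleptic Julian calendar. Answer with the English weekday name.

This is JDN 2487877 (22 June 2099 Gregorian).
JDN 2487877 mod 7 = 0, and JDN 0 was a Monday, so this is a Monday.

Monday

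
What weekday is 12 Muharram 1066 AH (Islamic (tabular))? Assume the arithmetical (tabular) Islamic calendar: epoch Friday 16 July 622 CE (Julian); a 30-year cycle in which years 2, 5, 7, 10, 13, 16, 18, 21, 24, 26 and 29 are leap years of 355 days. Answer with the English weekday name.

Thursday

This is JDN 2325851 (11 November 1655 Gregorian).
Since JDN mod 7 = 3 (0 = Monday), the day is Thursday.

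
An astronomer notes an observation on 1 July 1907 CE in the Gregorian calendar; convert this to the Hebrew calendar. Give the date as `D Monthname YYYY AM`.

Both dates share Julian Day Number 2417758; in the Hebrew calendar that is 19 Tammuz 5667 AM.

19 Tammuz 5667 AM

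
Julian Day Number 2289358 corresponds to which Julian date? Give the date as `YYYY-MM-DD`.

JDN 2289358 is 13 December 1555 in the proleptic Gregorian calendar.
In the Julian calendar that day is 1555-12-03.

1555-12-03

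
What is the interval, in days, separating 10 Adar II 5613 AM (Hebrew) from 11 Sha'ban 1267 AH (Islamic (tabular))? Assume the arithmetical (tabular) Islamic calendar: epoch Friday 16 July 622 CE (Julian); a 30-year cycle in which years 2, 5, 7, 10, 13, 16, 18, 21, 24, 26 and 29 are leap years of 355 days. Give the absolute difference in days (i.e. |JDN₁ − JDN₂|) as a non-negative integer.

648

First date → JDN 2397933; second date → JDN 2397285.
The interval is |2397933 − 2397285| = 648 days.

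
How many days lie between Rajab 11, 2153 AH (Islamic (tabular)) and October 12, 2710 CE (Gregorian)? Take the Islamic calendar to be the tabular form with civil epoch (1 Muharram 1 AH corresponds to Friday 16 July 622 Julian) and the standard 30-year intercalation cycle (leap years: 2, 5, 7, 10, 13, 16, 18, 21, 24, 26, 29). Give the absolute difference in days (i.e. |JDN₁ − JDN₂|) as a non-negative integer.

73

First date → JDN 2711224; second date → JDN 2711151.
The interval is |2711224 − 2711151| = 73 days.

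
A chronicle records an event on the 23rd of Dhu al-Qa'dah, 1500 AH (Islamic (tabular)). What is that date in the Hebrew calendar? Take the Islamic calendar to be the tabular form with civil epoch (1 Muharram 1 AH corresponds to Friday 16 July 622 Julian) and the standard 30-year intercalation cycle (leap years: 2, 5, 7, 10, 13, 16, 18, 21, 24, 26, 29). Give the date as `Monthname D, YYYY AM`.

Tishrei 24, 5838 AM

The source date corresponds to 11 October 2077 in the Gregorian calendar (JDN 2479953).
That day falls on 24 Tishrei 5838 AM in the Hebrew calendar.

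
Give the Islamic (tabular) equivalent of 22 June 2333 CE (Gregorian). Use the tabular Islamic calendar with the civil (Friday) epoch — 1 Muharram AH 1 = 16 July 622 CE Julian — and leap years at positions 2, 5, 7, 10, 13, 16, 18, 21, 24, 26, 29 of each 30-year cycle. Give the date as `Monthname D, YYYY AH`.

Both dates share Julian Day Number 2573343; in the tabular Islamic calendar that is 8 Jumada al-Thani 1764 AH.

Jumada al-Thani 8, 1764 AH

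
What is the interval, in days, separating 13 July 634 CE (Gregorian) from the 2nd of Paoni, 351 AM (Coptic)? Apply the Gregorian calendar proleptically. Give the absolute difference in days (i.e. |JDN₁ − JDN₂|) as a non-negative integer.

JDN of the first date = 1952817.
JDN of the second date = 1953138.
|1953138 − 1952817| = 321.

321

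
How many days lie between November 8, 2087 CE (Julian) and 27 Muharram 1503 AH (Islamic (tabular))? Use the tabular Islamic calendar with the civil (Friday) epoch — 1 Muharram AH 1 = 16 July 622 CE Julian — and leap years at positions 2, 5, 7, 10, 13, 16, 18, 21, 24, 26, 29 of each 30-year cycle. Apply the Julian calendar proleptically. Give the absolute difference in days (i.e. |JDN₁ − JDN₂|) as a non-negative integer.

2921

JDN of the first date = 2483646.
JDN of the second date = 2480725.
|2480725 − 2483646| = 2921.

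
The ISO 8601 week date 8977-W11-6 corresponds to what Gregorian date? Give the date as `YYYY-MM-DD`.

8977-03-15

ISO week 1 of 8977 is the week containing the first Thursday of 8977.
Week 11, day 6 (Saturday) lands on 8977-03-15.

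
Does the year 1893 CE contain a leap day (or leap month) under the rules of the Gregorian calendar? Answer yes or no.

1893 is not divisible by 4, so it is a common year.

no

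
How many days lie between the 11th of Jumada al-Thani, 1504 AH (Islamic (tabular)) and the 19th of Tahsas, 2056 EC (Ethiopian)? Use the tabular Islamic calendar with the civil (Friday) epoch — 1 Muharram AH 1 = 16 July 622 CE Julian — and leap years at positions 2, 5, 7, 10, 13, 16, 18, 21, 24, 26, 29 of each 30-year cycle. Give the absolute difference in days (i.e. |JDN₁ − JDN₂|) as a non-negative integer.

6293

First date → JDN 2481211; second date → JDN 2474918.
The interval is |2481211 − 2474918| = 6293 days.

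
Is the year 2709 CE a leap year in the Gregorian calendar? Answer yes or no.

2709 is not divisible by 4, so it is a common year.

no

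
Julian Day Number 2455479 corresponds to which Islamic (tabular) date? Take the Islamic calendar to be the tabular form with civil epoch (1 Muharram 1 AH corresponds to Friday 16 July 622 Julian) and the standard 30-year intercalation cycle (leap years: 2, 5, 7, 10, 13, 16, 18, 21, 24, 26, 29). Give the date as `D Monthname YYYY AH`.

The Gregorian equivalent of JDN 2455479 is 9 October 2010.
In the tabular Islamic calendar that day is 1 Dhu al-Qa'dah 1431 AH.

1 Dhu al-Qa'dah 1431 AH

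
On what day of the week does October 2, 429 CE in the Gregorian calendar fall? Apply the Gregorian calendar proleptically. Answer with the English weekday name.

JDN 1878024 mod 7 = 1, and JDN 0 was a Monday, so this is a Tuesday.

Tuesday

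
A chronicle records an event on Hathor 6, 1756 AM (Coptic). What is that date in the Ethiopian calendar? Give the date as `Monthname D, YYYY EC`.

Hidar 6, 2032 EC

The source date corresponds to 16 November 2039 in the Gregorian calendar (JDN 2466109).
That day falls on 6 Hidar 2032 EC in the Ethiopian calendar.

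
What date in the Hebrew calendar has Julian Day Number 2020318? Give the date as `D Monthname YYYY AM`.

2 Iyar 4579 AM

The proleptic Gregorian equivalent of JDN 2020318 is 5 May 819.
In the Hebrew calendar that day is 2 Iyar 4579 AM.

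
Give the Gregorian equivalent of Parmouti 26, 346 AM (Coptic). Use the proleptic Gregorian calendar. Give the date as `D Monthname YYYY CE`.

24 April 630 CE

Julian Day Number of the source date = 1951276.
Converting JDN 1951276 to the Gregorian calendar gives 24 April 630 CE.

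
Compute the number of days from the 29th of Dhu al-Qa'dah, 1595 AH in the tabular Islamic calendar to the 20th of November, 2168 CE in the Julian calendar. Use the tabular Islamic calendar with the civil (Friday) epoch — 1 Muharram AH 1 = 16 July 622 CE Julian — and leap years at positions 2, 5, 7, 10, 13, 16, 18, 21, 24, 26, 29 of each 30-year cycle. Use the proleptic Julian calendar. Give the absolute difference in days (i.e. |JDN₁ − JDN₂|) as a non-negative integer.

379

JDN of the first date = 2513623.
JDN of the second date = 2513244.
|2513244 − 2513623| = 379.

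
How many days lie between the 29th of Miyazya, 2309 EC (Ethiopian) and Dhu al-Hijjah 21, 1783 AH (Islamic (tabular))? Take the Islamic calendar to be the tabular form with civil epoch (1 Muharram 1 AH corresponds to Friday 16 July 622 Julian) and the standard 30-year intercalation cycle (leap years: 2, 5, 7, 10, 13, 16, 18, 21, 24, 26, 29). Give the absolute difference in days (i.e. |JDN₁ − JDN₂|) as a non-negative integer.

JDN of the first date = 2567456.
JDN of the second date = 2580266.
|2580266 − 2567456| = 12810.

12810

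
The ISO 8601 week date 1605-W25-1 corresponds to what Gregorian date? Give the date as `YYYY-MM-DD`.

1605-06-20

ISO week 1 of 1605 is the week containing the first Thursday of 1605.
Week 25, day 1 (Monday) lands on 1605-06-20.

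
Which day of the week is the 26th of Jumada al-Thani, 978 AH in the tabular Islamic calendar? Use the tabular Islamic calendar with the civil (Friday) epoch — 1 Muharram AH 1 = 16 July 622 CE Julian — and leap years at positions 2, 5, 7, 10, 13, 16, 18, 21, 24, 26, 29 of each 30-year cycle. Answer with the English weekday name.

This is JDN 2294829 (5 December 1570 Gregorian).
2294829 ≡ 5 (mod 7); counting from Monday = 0 gives Saturday.

Saturday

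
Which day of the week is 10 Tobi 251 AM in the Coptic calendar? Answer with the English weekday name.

Friday

This is JDN 1916471 (7 January 535 Gregorian).
JDN 1916471 mod 7 = 4, and JDN 0 was a Monday, so this is a Friday.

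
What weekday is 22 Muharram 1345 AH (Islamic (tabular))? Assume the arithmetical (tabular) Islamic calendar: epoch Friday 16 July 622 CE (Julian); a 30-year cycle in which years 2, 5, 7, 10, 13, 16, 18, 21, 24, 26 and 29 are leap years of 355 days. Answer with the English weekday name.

Monday

This is JDN 2424730 (2 August 1926 Gregorian).
2424730 ≡ 0 (mod 7); counting from Monday = 0 gives Monday.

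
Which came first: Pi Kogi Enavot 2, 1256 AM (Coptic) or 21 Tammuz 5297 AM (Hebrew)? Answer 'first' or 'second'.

second

Converting both to JDN: 2283780 vs 2282628; the smaller is the second.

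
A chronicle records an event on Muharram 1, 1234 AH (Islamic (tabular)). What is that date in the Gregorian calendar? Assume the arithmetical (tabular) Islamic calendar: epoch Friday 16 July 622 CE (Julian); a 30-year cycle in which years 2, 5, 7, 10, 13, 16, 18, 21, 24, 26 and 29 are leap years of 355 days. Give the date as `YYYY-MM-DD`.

1818-10-31

Both dates share Julian Day Number 2385374; in the Gregorian calendar that is 31 October 1818 CE.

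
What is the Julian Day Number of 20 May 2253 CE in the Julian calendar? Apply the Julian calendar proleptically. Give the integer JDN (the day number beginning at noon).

Equivalently 4 June 2253 (Gregorian).
JDN 2299161 is 15 October 1582 CE (Gregorian); the target day is +244945 days from there, so JDN = 2544106.

2544106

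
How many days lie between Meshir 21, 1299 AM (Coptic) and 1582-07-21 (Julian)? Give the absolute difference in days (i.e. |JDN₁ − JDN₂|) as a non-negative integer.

JDN of the first date = 2299294.
JDN of the second date = 2299085.
|2299085 − 2299294| = 209.

209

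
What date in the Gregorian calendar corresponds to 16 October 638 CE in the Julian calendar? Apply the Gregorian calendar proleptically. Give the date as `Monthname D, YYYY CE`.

At this point the Julian calendar is 3 days behind the Gregorian.
16 October 638 Julian + 3 days → 19 October 638 Gregorian.

October 19, 638 CE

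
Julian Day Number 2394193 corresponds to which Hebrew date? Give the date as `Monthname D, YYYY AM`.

The Gregorian equivalent of JDN 2394193 is 23 December 1842.
In the Hebrew calendar that day is Tevet 20, 5603 AM.

Tevet 20, 5603 AM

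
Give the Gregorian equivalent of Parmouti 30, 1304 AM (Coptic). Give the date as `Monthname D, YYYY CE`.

Both dates share Julian Day Number 2301190; in the Gregorian calendar that is 5 May 1588 CE.

May 5, 1588 CE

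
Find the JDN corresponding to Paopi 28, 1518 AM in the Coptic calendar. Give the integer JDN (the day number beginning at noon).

In the Gregorian calendar the same day is 6 November 1801.
JDN 2451545 is 1 January 2000 CE (Gregorian); the target day is −72374 days from there, so JDN = 2379171.

2379171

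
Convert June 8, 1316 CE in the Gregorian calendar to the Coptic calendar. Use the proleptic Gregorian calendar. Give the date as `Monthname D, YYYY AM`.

Both dates share Julian Day Number 2201878; in the Coptic calendar that is 6 Paoni 1032 AM.

Paoni 6, 1032 AM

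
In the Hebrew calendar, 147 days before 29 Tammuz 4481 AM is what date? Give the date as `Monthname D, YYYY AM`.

Shevat 30, 4481 AM

JDN of 29 Tammuz 4481 AM = 1984583.
1984583 − 147 = 1984436.
JDN 1984436 in the Hebrew calendar is Shevat 30, 4481 AM.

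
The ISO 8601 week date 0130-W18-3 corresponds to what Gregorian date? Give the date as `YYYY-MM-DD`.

ISO week 1 of 130 is the week containing the first Thursday of 130.
Week 18, day 3 (Wednesday) lands on 0130-05-03.

0130-05-03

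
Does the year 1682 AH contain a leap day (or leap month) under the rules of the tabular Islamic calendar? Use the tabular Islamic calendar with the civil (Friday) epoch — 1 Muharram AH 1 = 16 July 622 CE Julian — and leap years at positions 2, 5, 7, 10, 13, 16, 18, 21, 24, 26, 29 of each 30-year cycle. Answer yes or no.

yes

Year 1682 AH is year 2 of its 30-year cycle; leap positions are 2, 5, 7, 10, 13, 16, 18, 21, 24, 26, 29, so it is a leap year (355 days).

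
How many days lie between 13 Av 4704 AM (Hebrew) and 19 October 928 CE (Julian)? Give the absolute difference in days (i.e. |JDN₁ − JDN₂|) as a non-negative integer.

First date → JDN 2066071; second date → JDN 2060302.
The interval is |2066071 − 2060302| = 5769 days.

5769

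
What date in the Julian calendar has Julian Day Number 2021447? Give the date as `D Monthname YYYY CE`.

JDN 2021447 is 7 June 822 in the proleptic Gregorian calendar.
In the Julian calendar that day is 3 June 822 CE.

3 June 822 CE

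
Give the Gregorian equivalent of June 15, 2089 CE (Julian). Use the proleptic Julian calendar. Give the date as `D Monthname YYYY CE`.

The Julian–Gregorian offset here is 13 days (Julian trailing).
15 June 2089 Julian + 13 days → 28 June 2089 Gregorian.

28 June 2089 CE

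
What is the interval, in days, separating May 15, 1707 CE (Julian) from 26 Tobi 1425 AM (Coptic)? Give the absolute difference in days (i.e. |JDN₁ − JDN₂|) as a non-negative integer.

JDN of the first date = 2344674.
JDN of the second date = 2345291.
|2345291 − 2344674| = 617.

617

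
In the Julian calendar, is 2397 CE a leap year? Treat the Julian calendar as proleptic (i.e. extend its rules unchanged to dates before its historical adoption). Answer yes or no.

2397 mod 4 = 1, so it is a common year in the Julian calendar.

no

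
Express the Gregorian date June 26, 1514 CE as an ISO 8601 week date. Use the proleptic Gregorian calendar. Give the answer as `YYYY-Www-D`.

1514-W26-5

The weekday is Friday (ISO weekday 5).
That Friday belongs to ISO week 26 of ISO year 1514.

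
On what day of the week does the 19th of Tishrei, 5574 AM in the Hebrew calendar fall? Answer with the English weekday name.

Wednesday

Equivalently 13 October 1813 Gregorian, JDN 2383530.
Since JDN mod 7 = 2 (0 = Monday), the day is Wednesday.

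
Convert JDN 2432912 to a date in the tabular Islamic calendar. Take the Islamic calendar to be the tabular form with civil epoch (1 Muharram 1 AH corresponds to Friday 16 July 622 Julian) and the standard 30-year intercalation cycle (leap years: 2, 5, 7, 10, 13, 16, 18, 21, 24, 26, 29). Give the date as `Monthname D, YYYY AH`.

Safar 24, 1368 AH

The Gregorian equivalent of JDN 2432912 is 26 December 1948.
In the tabular Islamic calendar that day is Safar 24, 1368 AH.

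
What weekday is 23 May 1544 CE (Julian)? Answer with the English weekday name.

Friday

Equivalently 2 June 1544 Gregorian, JDN 2285147.
JDN 2285147 mod 7 = 4, and JDN 0 was a Monday, so this is a Friday.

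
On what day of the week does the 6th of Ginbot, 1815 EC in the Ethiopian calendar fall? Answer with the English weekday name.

In the Gregorian calendar this is 13 May 1823 (JDN 2387029).
JDN 2387029 mod 7 = 1, and JDN 0 was a Monday, so this is a Tuesday.

Tuesday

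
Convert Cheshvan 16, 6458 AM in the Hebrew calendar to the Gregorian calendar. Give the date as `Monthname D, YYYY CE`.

Julian Day Number of the source date = 2706416.
Converting JDN 2706416 to the Gregorian calendar gives 24 October 2697 CE.

October 24, 2697 CE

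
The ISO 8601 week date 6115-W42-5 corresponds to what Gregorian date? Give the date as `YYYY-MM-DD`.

ISO week 1 of 6115 is the week containing the first Thursday of 6115.
Week 42, day 5 (Friday) lands on 6115-10-18.

6115-10-18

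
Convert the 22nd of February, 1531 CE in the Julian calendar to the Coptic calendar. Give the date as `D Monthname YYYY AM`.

Julian Day Number of the source date = 2280308.
Converting JDN 2280308 to the Coptic calendar gives 28 Meshir 1247 AM.

28 Meshir 1247 AM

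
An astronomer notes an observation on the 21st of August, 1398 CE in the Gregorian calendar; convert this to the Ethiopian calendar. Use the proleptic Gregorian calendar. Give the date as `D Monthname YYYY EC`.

Julian Day Number of the source date = 2231902.
Converting JDN 2231902 to the Ethiopian calendar gives 20 Nehase 1390 EC.

20 Nehase 1390 EC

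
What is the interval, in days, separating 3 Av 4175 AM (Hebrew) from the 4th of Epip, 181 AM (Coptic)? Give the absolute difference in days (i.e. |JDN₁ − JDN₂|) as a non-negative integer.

First date → JDN 1872842; second date → JDN 1891078.
The interval is |1872842 − 1891078| = 18236 days.

18236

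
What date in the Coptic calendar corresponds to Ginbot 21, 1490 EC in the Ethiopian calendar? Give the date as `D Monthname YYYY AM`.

The source date corresponds to 25 May 1498 in the proleptic Gregorian calendar (JDN 2268338).
That day falls on 21 Pashons 1214 AM in the Coptic calendar.

21 Pashons 1214 AM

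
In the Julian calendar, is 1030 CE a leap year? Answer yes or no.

1030 mod 4 = 2, so it is a common year in the Julian calendar.

no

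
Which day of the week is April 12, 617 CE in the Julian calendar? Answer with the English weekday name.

This is JDN 1946519 (15 April 617 Gregorian).
JDN 1946519 mod 7 = 1, and JDN 0 was a Monday, so this is a Tuesday.

Tuesday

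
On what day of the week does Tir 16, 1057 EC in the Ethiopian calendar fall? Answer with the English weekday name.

Equivalently 17 January 1065 Gregorian, JDN 2110060.
Since JDN mod 7 = 1 (0 = Monday), the day is Tuesday.

Tuesday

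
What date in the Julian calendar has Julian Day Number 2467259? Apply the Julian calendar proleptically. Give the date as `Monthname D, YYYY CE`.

December 27, 2042 CE

JDN 2467259 is 9 January 2043 in the Gregorian calendar.
In the Julian calendar that day is December 27, 2042 CE.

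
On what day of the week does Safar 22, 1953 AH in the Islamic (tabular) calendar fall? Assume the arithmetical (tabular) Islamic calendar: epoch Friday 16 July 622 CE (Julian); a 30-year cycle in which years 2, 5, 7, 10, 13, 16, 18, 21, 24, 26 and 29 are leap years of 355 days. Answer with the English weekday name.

In the Gregorian calendar this is 24 July 2516 (JDN 2640215).
Since JDN mod 7 = 4 (0 = Monday), the day is Friday.

Friday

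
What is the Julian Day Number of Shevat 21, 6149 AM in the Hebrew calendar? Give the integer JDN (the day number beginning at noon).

Equivalently 17 February 2389 (Gregorian).
JDN 2400001 is 17 November 1858 CE (Gregorian), MJD 0; the target day is +193671 days from there, so JDN = 2593672.

2593672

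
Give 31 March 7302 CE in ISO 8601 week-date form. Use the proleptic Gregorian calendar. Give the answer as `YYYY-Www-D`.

7302-W13-5

The weekday is Friday (ISO weekday 5).
That Friday belongs to ISO week 13 of ISO year 7302.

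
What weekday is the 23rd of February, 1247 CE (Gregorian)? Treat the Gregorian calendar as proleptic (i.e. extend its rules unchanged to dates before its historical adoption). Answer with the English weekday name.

2176571 ≡ 5 (mod 7); counting from Monday = 0 gives Saturday.

Saturday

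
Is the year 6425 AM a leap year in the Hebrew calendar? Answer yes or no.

Hebrew year 6425 is year 3 of its 19-year Metonic cycle; leap years are at positions 3, 6, 8, 11, 14, 17, 19, so it is a leap year (13 months).

yes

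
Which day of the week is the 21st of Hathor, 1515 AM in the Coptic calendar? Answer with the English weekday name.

Wednesday

In the Gregorian calendar this is 28 November 1798 (JDN 2378098).
2378098 ≡ 2 (mod 7); counting from Monday = 0 gives Wednesday.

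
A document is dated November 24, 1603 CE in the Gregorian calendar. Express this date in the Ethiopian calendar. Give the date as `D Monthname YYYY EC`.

17 Hidar 1596 EC

Both dates share Julian Day Number 2306871; in the Ethiopian calendar that is 17 Hidar 1596 EC.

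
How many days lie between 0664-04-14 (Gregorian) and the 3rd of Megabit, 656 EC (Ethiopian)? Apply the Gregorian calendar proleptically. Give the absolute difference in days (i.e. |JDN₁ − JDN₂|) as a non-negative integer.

First date → JDN 1963685; second date → JDN 1963642.
The interval is |1963685 − 1963642| = 43 days.

43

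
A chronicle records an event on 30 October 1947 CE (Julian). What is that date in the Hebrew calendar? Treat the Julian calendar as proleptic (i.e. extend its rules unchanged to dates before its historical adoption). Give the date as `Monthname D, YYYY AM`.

Cheshvan 29, 5708 AM

The source date corresponds to 12 November 1947 in the Gregorian calendar (JDN 2432502).
That day falls on 29 Cheshvan 5708 AM in the Hebrew calendar.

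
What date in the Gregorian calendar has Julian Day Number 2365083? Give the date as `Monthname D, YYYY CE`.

JDN 2451545 is 1 Jan 2000; 2365083 is −86462 days from there.

April 11, 1763 CE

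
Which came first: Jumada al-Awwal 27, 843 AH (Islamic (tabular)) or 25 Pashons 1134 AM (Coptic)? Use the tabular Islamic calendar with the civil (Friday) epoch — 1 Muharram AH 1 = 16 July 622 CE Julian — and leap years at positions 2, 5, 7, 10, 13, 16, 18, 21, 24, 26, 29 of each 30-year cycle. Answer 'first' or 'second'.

second

Converting both to JDN: 2246961 vs 2239122; the smaller is the second.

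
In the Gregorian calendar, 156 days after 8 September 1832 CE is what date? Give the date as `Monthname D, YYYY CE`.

February 11, 1833 CE

Counting 156 days forward from JDN 2390435 reaches JDN 2390591, which is February 11, 1833 CE.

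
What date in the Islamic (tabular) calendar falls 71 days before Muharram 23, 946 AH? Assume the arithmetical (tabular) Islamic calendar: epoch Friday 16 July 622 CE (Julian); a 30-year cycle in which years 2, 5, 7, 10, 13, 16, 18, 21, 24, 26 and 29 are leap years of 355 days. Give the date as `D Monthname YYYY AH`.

Counting 71 days back from JDN 2283338 reaches JDN 2283267, which is 11 Dhu al-Qa'dah 945 AH.

11 Dhu al-Qa'dah 945 AH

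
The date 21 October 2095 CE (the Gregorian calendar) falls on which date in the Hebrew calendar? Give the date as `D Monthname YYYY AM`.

Both dates share Julian Day Number 2486537; in the Hebrew calendar that is 23 Tishrei 5856 AM.

23 Tishrei 5856 AM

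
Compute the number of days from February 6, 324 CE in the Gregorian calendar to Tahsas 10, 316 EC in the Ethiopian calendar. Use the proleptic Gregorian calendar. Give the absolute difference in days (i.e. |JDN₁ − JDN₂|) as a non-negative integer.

60

First date → JDN 1839434; second date → JDN 1839374.
The interval is |1839434 − 1839374| = 60 days.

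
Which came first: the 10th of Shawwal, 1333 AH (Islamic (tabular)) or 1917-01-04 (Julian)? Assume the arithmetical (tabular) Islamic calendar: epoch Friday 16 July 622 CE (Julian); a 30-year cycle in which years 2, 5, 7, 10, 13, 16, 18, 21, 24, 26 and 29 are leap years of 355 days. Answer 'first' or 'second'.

The two dates have Julian Day Numbers 2420731 and 2421246 respectively.
Since 2420731 < 2421246, the first date comes first.

first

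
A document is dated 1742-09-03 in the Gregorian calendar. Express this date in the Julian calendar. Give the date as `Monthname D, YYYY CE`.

August 23, 1742 CE

At this point the Julian calendar is 11 days behind the Gregorian.
3 September 1742 Gregorian − 11 days → 23 August 1742 Julian.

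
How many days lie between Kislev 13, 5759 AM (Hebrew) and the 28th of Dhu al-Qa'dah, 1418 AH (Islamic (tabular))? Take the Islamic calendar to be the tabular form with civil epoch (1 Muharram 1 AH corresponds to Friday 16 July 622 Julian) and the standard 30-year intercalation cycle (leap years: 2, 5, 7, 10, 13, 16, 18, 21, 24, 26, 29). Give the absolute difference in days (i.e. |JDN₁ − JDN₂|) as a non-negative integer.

JDN of the first date = 2451150.
JDN of the second date = 2450900.
|2450900 − 2451150| = 250.

250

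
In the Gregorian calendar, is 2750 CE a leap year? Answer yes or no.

no

2750 is not divisible by 4, so it is a common year.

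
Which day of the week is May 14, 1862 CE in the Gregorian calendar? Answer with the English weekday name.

Wednesday

JDN 2401275 mod 7 = 2, and JDN 0 was a Monday, so this is a Wednesday.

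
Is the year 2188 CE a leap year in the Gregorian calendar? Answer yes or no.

2188 is divisible by 4 and not by 100, so it is a leap year.

yes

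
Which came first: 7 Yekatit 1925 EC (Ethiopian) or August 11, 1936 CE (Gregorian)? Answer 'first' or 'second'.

first

The two dates have Julian Day Numbers 2427118 and 2428392 respectively.
Since 2427118 < 2428392, the first date comes first.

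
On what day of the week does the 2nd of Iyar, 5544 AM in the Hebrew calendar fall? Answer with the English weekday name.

Friday

Equivalently 23 April 1784 Gregorian, JDN 2372766.
Since JDN mod 7 = 4 (0 = Monday), the day is Friday.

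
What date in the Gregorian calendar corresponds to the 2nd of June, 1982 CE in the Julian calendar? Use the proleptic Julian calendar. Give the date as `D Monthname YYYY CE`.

15 June 1982 CE

At this point the Julian calendar is 13 days behind the Gregorian.
2 June 1982 Julian + 13 days → 15 June 1982 Gregorian.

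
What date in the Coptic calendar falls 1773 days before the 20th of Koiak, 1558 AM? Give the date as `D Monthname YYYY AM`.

JDN of the 20th of Koiak, 1558 AM = 2393833.
2393833 − 1773 = 2392060.
JDN 2392060 in the Coptic calendar is 13 Meshir 1553 AM.

13 Meshir 1553 AM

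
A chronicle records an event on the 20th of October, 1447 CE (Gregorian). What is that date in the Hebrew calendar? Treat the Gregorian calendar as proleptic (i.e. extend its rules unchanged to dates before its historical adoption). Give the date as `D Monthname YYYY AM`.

Both dates share Julian Day Number 2249858; in the Hebrew calendar that is 1 Cheshvan 5208 AM.

1 Cheshvan 5208 AM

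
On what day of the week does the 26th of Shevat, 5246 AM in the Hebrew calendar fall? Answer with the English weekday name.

Wednesday

Equivalently 10 February 1486 Gregorian, JDN 2263851.
JDN 2263851 mod 7 = 2, and JDN 0 was a Monday, so this is a Wednesday.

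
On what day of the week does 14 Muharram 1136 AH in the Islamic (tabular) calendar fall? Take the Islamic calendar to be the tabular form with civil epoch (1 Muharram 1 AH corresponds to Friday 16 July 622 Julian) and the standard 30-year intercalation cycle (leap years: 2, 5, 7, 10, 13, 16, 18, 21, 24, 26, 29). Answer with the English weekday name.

Thursday

In the Gregorian calendar this is 14 October 1723 (JDN 2350659).
JDN 2350659 mod 7 = 3, and JDN 0 was a Monday, so this is a Thursday.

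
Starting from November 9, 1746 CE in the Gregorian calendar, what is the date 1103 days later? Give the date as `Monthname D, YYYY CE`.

Counting 1103 days forward from JDN 2359086 reaches JDN 2360189, which is November 16, 1749 CE.

November 16, 1749 CE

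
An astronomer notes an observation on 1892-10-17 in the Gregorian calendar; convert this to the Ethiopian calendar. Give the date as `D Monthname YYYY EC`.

Both dates share Julian Day Number 2412389; in the Ethiopian calendar that is 8 Tikimt 1885 EC.

8 Tikimt 1885 EC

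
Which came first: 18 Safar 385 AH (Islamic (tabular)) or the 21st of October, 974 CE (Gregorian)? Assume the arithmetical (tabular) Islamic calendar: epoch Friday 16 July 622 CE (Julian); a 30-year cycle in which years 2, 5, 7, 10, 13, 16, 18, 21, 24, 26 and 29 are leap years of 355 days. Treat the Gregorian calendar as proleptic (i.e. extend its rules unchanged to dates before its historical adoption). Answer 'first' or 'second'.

second

First date → JDN 2084564; second date → JDN 2077100.
JDN 2077100 < JDN 2084564, so the second date is earlier.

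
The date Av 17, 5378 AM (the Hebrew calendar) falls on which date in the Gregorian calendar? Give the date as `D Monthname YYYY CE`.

8 August 1618 CE

Julian Day Number of the source date = 2312242.
Converting JDN 2312242 to the Gregorian calendar gives 8 August 1618 CE.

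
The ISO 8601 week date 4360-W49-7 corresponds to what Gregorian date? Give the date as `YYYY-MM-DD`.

4360-12-11

ISO week 1 of 4360 is the week containing the first Thursday of 4360.
Week 49, day 7 (Sunday) lands on 4360-12-11.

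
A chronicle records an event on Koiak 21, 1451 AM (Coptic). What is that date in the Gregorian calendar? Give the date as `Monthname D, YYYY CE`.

December 28, 1734 CE

Julian Day Number of the source date = 2354752.
Converting JDN 2354752 to the Gregorian calendar gives 28 December 1734 CE.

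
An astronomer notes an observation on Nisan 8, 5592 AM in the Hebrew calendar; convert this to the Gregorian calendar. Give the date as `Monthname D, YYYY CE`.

April 8, 1832 CE

Julian Day Number of the source date = 2390282.
Converting JDN 2390282 to the Gregorian calendar gives 8 April 1832 CE.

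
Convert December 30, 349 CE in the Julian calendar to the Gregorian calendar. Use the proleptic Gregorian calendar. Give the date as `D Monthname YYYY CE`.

The Julian–Gregorian offset here is 1 day (Julian trailing).
30 December 349 Julian + 1 day → 31 December 349 Gregorian.

31 December 349 CE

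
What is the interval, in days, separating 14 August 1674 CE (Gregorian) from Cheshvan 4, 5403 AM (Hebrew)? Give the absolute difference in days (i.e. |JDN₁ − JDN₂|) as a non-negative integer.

JDN of the first date = 2332702.
JDN of the second date = 2321089.
|2321089 − 2332702| = 11613.

11613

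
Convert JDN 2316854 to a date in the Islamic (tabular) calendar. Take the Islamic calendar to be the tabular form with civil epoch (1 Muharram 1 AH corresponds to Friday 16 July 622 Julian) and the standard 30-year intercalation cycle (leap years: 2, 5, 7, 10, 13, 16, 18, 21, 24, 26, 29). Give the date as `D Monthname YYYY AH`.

The Gregorian equivalent of JDN 2316854 is 25 March 1631.
In the tabular Islamic calendar that day is 21 Sha'ban 1040 AH.

21 Sha'ban 1040 AH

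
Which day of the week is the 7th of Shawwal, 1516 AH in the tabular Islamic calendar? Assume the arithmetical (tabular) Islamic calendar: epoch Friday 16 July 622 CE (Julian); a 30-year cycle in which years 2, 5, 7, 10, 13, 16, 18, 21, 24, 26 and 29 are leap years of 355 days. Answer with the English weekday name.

Thursday

Equivalently 5 March 2093 Gregorian, JDN 2485577.
2485577 ≡ 3 (mod 7); counting from Monday = 0 gives Thursday.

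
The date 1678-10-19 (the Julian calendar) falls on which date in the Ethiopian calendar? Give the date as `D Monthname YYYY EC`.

22 Tikimt 1671 EC

Julian Day Number of the source date = 2334239.
Converting JDN 2334239 to the Ethiopian calendar gives 22 Tikimt 1671 EC.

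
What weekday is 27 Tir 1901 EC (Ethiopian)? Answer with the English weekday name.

Thursday

In the Gregorian calendar this is 4 February 1909 (JDN 2418342).
2418342 ≡ 3 (mod 7); counting from Monday = 0 gives Thursday.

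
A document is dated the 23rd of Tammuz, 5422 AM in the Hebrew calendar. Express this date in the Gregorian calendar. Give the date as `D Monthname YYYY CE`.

Julian Day Number of the source date = 2328284.
Converting JDN 2328284 to the Gregorian calendar gives 10 July 1662 CE.

10 July 1662 CE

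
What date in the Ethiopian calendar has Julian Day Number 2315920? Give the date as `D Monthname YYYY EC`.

The Gregorian equivalent of JDN 2315920 is 2 September 1628.
In the Ethiopian calendar that day is 30 Nehase 1620 EC.

30 Nehase 1620 EC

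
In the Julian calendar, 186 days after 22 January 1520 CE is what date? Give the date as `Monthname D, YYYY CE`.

Counting 186 days forward from JDN 2276259 reaches JDN 2276445, which is July 26, 1520 CE.

July 26, 1520 CE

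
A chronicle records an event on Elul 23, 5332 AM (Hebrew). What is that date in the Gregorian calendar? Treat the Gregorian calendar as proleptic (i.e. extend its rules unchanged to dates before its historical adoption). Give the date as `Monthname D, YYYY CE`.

Julian Day Number of the source date = 2295475.
Converting JDN 2295475 to the Gregorian calendar gives 11 September 1572 CE.

September 11, 1572 CE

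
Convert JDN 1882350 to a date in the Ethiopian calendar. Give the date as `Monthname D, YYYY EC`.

JDN 1882350 is 6 August 441 in the proleptic Gregorian calendar.
In the Ethiopian calendar that day is Nehase 12, 433 EC.

Nehase 12, 433 EC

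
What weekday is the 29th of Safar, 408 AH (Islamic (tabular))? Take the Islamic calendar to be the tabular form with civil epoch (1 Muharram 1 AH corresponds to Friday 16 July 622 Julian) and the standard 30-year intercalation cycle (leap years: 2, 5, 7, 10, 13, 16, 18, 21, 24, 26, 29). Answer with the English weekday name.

Saturday

This is JDN 2092725 (2 August 1017 Gregorian).
JDN 2092725 mod 7 = 5, and JDN 0 was a Monday, so this is a Saturday.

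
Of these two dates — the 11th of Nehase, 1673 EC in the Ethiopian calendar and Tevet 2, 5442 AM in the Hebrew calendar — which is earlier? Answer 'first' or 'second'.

Converting both to JDN: 2335259 vs 2335380; the smaller is the first.

first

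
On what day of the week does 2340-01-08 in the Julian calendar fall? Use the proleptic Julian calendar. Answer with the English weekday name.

Wednesday

In the Gregorian calendar this is 24 January 2340 (JDN 2575750).
Since JDN mod 7 = 2 (0 = Monday), the day is Wednesday.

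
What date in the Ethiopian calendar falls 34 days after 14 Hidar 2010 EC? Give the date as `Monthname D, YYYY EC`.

Counting 34 days forward from JDN 2458081 reaches JDN 2458115, which is Tahsas 18, 2010 EC.

Tahsas 18, 2010 EC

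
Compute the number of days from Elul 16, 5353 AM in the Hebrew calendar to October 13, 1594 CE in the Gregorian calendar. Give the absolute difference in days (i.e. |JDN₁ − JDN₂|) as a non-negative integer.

JDN of the first date = 2303147.
JDN of the second date = 2303542.
|2303542 − 2303147| = 395.

395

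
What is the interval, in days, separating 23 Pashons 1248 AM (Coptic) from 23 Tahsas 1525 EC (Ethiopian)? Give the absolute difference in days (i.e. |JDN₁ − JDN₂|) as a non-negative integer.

JDN of the first date = 2280759.
JDN of the second date = 2280974.
|2280974 − 2280759| = 215.

215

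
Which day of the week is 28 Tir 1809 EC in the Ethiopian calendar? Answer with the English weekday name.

Tuesday

In the Gregorian calendar this is 4 February 1817 (JDN 2384740).
JDN 2384740 mod 7 = 1, and JDN 0 was a Monday, so this is a Tuesday.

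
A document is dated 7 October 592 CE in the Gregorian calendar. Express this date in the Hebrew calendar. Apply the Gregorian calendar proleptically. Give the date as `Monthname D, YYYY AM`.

Tishrei 23, 4353 AM

Both dates share Julian Day Number 1937564; in the Hebrew calendar that is 23 Tishrei 4353 AM.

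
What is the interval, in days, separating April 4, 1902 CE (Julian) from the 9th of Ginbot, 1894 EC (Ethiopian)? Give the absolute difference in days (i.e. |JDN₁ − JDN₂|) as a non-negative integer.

30

JDN of the first date = 2415857.
JDN of the second date = 2415887.
|2415887 − 2415857| = 30.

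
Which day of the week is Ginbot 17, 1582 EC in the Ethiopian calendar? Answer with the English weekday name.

Equivalently 22 May 1590 Gregorian, JDN 2301937.
Since JDN mod 7 = 1 (0 = Monday), the day is Tuesday.

Tuesday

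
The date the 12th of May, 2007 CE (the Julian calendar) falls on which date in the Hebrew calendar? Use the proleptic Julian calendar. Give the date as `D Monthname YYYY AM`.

Julian Day Number of the source date = 2454246.
Converting JDN 2454246 to the Hebrew calendar gives 8 Sivan 5767 AM.

8 Sivan 5767 AM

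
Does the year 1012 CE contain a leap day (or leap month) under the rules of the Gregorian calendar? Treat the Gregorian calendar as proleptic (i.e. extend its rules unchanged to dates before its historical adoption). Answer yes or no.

yes

1012 is divisible by 4 and not by 100, so it is a leap year.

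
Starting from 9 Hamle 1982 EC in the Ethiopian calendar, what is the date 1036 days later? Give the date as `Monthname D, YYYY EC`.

Ginbot 9, 1985 EC

JDN of 9 Hamle 1982 EC = 2448089.
2448089 + 1036 = 2449125.
JDN 2449125 in the Ethiopian calendar is Ginbot 9, 1985 EC.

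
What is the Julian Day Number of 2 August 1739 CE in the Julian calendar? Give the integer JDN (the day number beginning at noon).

2356441

In the Gregorian calendar the same day is 13 August 1739.
JDN 2299161 is 15 October 1582 CE (Gregorian); the target day is +57280 days from there, so JDN = 2356441.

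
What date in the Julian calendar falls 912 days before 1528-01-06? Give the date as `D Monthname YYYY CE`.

8 July 1525 CE

The starting date is JDN 2279165; 2279165 − 912 = 2278253.
JDN 2278253 corresponds to 8 July 1525 CE.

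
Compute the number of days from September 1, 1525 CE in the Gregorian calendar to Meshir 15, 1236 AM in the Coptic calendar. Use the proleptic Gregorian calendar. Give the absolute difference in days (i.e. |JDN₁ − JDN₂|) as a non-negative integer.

JDN of the first date = 2278298.
JDN of the second date = 2276278.
|2276278 − 2278298| = 2020.

2020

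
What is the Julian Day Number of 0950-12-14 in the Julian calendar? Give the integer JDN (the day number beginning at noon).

2068393

Equivalently 19 December 950 (proleptic Gregorian).
JDN 2400001 is 17 November 1858 CE (Gregorian), MJD 0; the target day is −331608 days from there, so JDN = 2068393.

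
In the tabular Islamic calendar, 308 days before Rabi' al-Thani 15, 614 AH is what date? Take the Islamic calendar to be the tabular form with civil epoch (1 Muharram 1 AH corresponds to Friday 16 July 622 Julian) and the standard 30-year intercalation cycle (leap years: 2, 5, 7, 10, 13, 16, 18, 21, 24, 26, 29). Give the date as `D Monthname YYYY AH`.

3 Jumada al-Thani 613 AH

Counting 308 days back from JDN 2165770 reaches JDN 2165462, which is 3 Jumada al-Thani 613 AH.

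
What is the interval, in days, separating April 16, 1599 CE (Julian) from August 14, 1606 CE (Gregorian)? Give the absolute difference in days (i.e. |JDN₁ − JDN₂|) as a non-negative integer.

2667

First date → JDN 2305198; second date → JDN 2307865.
The interval is |2305198 − 2307865| = 2667 days.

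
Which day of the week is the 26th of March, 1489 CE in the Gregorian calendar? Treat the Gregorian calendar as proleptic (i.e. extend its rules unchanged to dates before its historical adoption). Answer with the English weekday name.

Tuesday

JDN 2264991 mod 7 = 1, and JDN 0 was a Monday, so this is a Tuesday.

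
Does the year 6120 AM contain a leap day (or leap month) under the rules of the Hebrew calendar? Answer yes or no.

no

Hebrew year 6120 is year 2 of its 19-year Metonic cycle; leap years are at positions 3, 6, 8, 11, 14, 17, 19, so it is a common year (12 months).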